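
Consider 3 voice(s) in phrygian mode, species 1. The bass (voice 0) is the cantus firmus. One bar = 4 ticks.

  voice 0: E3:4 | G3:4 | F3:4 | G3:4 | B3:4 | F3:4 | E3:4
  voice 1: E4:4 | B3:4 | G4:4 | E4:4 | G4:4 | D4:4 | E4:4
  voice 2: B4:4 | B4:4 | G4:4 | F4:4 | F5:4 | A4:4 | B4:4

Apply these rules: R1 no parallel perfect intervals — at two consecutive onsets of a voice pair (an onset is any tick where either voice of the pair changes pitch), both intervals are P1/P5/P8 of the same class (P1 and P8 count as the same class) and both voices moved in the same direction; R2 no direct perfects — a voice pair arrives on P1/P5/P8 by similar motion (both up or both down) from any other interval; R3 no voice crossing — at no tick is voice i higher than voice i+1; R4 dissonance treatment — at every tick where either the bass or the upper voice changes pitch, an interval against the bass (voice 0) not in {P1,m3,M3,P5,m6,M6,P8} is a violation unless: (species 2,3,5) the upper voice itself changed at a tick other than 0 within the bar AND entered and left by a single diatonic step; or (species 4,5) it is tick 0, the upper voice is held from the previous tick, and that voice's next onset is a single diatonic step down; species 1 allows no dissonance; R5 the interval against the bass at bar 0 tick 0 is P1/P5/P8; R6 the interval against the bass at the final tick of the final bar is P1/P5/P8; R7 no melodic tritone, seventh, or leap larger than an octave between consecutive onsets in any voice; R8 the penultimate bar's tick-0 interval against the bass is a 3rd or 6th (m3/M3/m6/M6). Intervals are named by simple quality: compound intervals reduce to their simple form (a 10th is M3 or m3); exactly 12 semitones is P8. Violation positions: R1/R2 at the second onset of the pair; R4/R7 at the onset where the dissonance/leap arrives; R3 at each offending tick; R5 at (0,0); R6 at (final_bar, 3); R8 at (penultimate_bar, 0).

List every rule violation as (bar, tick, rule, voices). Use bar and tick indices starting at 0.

(2, 0, R4, (0, 1))
(2, 0, R4, (0, 2))
(3, 0, R4, (0, 2))
(4, 0, R4, (0, 2))
(5, 0, R2, (1, 2))
(5, 0, R7, (0,))
(6, 0, R1, (1, 2))

bar 0: v0=E3 v1=E4 v2=B4 downbeat P5
bar 1: v0=G3 v1=B3 v2=B4 downbeat M3
bar 2: v0=F3 v1=G4 v2=G4 downbeat M2
bar 3: v0=G3 v1=E4 v2=F4 downbeat m7
bar 4: v0=B3 v1=G4 v2=F5 downbeat TT
bar 5: v0=F3 v1=D4 v2=A4 downbeat M3
bar 6: v0=E3 v1=E4 v2=B4 downbeat P5
  -> R4 @ bar 2 tick 0 v(0, 1): F3/G4 M2 untreated
  -> R4 @ bar 2 tick 0 v(0, 2): F3/G4 M2 untreated
  -> R4 @ bar 3 tick 0 v(0, 2): G3/F4 m7 untreated
  -> R4 @ bar 4 tick 0 v(0, 2): B3/F5 TT untreated
  -> R2 @ bar 5 tick 0 v(1, 2): G4/F5 m7 -> D4/A4 P5 similar
  -> R7 @ bar 5 tick 0 v(0,): B3->F3 leap 6st
  -> R1 @ bar 6 tick 0 v(1, 2): D4/A4 P5 -> E4/B4 P5 similar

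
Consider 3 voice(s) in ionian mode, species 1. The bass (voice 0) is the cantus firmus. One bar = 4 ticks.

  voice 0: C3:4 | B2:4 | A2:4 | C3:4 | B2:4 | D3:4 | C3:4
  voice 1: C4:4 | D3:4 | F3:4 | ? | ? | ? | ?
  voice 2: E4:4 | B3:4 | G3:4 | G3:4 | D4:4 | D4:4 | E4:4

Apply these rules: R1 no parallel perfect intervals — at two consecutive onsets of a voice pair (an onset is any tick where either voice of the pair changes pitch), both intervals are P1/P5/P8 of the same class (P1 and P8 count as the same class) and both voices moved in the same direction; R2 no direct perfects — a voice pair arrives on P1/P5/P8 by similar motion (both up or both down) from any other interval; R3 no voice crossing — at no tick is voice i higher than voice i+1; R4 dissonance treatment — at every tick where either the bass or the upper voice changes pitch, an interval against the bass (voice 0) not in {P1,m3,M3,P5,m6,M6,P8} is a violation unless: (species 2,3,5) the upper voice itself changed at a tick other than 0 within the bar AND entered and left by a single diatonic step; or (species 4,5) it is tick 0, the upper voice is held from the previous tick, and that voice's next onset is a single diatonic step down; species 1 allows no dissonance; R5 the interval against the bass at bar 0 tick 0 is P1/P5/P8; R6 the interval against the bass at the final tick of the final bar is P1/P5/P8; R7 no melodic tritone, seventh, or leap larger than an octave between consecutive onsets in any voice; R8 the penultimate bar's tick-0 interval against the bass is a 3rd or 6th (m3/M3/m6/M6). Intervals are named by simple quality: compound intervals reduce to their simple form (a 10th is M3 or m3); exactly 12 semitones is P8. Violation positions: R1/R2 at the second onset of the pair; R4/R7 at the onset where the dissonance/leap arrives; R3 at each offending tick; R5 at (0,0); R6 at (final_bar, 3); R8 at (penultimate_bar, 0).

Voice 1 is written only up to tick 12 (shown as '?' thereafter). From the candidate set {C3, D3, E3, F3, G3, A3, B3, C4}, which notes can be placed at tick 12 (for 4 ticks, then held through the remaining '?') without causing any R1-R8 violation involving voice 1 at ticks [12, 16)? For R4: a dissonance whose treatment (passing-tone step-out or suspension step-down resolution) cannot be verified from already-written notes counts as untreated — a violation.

C3: legal
D3: violates R4
E3: legal
F3: violates R4
G3: violates R2
A3: violates R3
B3: violates R3,R4,R7
C4: violates R2,R3

{C3, E3}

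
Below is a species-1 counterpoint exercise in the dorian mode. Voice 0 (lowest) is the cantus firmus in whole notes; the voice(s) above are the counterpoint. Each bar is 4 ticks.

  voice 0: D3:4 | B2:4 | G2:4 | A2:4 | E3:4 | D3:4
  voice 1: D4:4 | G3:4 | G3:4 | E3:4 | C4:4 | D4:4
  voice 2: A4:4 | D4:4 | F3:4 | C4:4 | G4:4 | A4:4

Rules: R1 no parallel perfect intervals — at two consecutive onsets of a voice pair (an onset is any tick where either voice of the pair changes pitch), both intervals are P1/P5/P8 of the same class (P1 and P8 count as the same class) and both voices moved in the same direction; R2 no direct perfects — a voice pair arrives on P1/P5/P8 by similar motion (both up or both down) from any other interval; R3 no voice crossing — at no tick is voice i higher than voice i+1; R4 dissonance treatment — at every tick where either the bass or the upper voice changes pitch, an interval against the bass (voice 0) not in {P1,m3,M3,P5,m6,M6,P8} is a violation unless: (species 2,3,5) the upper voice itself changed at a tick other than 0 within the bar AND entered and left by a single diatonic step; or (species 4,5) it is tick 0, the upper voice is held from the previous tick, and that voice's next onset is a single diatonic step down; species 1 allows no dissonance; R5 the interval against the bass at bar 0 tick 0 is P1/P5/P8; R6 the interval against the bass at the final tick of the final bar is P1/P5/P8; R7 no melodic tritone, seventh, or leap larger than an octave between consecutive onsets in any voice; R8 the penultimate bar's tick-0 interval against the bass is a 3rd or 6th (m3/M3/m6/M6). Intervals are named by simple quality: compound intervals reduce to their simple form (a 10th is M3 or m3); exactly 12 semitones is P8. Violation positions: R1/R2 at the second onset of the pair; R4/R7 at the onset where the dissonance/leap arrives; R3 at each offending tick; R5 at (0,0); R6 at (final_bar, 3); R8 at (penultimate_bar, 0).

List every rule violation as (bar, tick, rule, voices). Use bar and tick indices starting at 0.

bar 0: v0=D3 v1=D4 v2=A4 downbeat P5
bar 1: v0=B2 v1=G3 v2=D4 downbeat m3
bar 2: v0=G2 v1=G3 v2=F3 downbeat m7
bar 3: v0=A2 v1=E3 v2=C4 downbeat m3
bar 4: v0=E3 v1=C4 v2=G4 downbeat m3
bar 5: v0=D3 v1=D4 v2=A4 downbeat P5
  -> R1 @ bar 1 tick 0 v(1, 2): D4/A4 P5 -> G3/D4 P5 similar
  -> R3 @ bar 2 tick 0 v(1, 2): G3 above F3
  -> R4 @ bar 2 tick 0 v(0, 2): G2/F3 m7 untreated
  -> R3 @ bar 2 tick 1 v(1, 2): G3 above F3
  -> R3 @ bar 2 tick 2 v(1, 2): G3 above F3
  -> R3 @ bar 2 tick 3 v(1, 2): G3 above F3
  -> R2 @ bar 4 tick 0 v(1, 2): E3/C4 m6 -> C4/G4 P5 similar
  -> R1 @ bar 5 tick 0 v(1, 2): C4/G4 P5 -> D4/A4 P5 similar

(1, 0, R1, (1, 2))
(2, 0, R3, (1, 2))
(2, 0, R4, (0, 2))
(2, 1, R3, (1, 2))
(2, 2, R3, (1, 2))
(2, 3, R3, (1, 2))
(4, 0, R2, (1, 2))
(5, 0, R1, (1, 2))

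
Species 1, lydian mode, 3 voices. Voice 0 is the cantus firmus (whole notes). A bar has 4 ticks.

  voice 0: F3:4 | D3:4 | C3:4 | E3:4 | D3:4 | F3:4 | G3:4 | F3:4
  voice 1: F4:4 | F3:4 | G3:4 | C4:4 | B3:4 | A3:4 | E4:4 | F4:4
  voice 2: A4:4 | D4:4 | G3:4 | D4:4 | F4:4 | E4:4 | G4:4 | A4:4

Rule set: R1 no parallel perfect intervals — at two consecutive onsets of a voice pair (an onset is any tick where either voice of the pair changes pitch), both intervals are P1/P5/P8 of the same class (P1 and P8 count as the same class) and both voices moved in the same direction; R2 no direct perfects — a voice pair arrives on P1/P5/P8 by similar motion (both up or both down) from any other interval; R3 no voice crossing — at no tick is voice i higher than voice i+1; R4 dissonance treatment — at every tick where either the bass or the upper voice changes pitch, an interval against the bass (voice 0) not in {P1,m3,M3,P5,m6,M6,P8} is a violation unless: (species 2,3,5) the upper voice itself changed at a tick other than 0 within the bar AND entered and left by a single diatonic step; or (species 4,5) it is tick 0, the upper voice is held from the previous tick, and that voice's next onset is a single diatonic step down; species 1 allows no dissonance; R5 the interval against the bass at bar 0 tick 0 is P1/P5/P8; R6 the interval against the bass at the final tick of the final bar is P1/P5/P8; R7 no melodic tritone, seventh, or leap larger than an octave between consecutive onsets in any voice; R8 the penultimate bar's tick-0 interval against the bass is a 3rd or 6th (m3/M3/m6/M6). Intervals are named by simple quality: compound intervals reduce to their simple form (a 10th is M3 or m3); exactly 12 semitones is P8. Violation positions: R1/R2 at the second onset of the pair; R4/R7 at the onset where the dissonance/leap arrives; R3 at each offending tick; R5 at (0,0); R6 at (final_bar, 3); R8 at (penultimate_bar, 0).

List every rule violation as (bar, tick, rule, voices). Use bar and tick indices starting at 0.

bar 0: v0=F3 v1=F4 v2=A4 downbeat M3
bar 1: v0=D3 v1=F3 v2=D4 downbeat P8
bar 2: v0=C3 v1=G3 v2=G3 downbeat P5
bar 3: v0=E3 v1=C4 v2=D4 downbeat m7
bar 4: v0=D3 v1=B3 v2=F4 downbeat m3
bar 5: v0=F3 v1=A3 v2=E4 downbeat M7
bar 6: v0=G3 v1=E4 v2=G4 downbeat P8
bar 7: v0=F3 v1=F4 v2=A4 downbeat M3
  -> R5 @ bar 0 tick 0 v(0, 2): opens on M3
  -> R2 @ bar 1 tick 0 v(0, 2): F3/A4 M3 -> D3/D4 P8 similar
  -> R2 @ bar 2 tick 0 v(0, 2): D3/D4 P8 -> C3/G3 P5 similar
  -> R4 @ bar 3 tick 0 v(0, 2): E3/D4 m7 untreated
  -> R2 @ bar 5 tick 0 v(1, 2): B3/F4 TT -> A3/E4 P5 similar
  -> R4 @ bar 5 tick 0 v(0, 2): F3/E4 M7 untreated
  -> R2 @ bar 6 tick 0 v(0, 2): F3/E4 M7 -> G3/G4 P8 similar
  -> R8 @ bar 6 tick 0 v(0, 2): penult P8 not 3rd/6th
  -> R6 @ bar 7 tick 3 v(0, 2): closes on M3

(0, 0, R5, (0, 2))
(1, 0, R2, (0, 2))
(2, 0, R2, (0, 2))
(3, 0, R4, (0, 2))
(5, 0, R2, (1, 2))
(5, 0, R4, (0, 2))
(6, 0, R2, (0, 2))
(6, 0, R8, (0, 2))
(7, 3, R6, (0, 2))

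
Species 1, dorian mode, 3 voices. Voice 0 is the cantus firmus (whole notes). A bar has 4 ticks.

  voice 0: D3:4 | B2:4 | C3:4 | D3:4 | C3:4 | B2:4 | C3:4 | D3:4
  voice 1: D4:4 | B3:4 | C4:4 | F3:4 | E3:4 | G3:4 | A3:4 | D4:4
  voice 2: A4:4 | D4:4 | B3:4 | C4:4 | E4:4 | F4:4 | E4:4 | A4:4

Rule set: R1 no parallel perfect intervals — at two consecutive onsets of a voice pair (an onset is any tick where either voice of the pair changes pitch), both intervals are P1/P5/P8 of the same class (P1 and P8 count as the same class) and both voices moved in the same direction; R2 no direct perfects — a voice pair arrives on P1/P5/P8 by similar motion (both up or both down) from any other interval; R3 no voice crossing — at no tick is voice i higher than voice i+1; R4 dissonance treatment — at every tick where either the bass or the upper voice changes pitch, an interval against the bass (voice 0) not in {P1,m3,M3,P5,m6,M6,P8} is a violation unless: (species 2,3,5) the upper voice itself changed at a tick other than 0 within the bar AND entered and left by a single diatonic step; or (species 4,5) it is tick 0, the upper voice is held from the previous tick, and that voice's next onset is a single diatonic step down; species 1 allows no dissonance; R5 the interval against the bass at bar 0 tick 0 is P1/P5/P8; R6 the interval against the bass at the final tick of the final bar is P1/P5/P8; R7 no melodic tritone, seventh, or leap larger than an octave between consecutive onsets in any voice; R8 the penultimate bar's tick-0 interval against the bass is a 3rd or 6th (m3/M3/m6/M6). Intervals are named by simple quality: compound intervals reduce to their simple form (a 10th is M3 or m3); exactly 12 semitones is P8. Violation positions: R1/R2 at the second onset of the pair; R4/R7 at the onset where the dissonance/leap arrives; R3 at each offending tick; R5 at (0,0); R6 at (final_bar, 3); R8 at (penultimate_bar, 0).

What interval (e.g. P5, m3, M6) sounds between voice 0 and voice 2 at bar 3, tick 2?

voice 0=D3 voice 2=C4 -> m7

m7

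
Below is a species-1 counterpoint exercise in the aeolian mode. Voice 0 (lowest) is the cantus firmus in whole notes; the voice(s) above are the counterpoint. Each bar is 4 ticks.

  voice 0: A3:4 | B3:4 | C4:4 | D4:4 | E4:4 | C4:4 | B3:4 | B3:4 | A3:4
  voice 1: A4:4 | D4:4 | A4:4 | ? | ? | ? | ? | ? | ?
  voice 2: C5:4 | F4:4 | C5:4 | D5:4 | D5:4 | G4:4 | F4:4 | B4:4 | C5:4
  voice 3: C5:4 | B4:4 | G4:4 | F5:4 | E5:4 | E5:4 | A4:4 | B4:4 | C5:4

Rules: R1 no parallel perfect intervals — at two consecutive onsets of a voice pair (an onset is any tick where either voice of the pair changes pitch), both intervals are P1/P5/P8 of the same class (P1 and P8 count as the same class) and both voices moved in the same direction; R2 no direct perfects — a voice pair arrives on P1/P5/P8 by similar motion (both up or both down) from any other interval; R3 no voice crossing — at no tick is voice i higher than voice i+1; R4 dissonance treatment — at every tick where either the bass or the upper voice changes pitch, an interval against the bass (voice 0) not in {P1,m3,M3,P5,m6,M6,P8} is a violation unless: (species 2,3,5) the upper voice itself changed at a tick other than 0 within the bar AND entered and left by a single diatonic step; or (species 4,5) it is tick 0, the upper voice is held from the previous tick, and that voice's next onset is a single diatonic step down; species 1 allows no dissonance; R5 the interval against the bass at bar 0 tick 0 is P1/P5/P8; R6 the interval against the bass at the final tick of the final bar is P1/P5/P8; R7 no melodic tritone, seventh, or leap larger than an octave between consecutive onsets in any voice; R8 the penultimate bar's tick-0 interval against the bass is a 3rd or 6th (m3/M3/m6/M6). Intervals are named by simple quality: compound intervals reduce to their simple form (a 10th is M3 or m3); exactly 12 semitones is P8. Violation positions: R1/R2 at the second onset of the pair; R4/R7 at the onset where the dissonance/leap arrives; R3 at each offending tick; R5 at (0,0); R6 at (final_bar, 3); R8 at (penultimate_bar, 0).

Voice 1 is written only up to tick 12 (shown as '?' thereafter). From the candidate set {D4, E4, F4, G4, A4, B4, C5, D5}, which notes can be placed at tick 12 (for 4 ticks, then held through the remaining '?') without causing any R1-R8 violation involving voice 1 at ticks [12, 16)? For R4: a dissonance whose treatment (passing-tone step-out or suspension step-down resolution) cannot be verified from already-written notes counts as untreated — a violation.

D4: legal
E4: violates R4
F4: legal
G4: violates R4
A4: legal
B4: legal
C5: violates R4
D5: violates R2

{A4, B4, D4, F4}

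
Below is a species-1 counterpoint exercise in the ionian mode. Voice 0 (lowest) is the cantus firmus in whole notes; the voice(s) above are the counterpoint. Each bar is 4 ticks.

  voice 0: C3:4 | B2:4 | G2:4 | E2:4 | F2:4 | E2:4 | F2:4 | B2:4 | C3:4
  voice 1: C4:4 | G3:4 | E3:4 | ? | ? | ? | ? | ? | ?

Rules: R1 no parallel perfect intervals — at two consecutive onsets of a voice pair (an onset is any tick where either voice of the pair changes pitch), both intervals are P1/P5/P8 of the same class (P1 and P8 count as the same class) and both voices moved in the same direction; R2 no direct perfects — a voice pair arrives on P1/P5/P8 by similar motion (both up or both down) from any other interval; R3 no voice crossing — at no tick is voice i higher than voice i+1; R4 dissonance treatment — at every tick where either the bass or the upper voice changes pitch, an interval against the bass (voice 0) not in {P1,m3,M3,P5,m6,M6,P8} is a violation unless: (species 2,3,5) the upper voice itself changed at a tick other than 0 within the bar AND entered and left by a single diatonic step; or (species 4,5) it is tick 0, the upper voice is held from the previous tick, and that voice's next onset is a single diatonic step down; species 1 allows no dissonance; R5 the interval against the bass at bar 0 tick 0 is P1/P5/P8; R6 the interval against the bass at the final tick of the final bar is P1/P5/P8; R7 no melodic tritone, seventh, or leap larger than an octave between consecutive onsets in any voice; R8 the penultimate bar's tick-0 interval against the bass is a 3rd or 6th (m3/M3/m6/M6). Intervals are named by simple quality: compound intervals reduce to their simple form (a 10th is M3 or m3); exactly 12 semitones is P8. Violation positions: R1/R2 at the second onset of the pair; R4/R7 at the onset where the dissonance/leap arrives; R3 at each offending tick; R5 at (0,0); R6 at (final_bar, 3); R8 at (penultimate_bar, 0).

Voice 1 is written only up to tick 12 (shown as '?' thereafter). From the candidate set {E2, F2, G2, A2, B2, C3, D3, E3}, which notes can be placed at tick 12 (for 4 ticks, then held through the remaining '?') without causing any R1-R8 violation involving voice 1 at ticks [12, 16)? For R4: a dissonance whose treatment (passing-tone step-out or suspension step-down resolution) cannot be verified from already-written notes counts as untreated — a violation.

{C3, E3, G2}

E2: violates R2
F2: violates R4,R7
G2: legal
A2: violates R4
B2: violates R2
C3: legal
D3: violates R4
E3: legal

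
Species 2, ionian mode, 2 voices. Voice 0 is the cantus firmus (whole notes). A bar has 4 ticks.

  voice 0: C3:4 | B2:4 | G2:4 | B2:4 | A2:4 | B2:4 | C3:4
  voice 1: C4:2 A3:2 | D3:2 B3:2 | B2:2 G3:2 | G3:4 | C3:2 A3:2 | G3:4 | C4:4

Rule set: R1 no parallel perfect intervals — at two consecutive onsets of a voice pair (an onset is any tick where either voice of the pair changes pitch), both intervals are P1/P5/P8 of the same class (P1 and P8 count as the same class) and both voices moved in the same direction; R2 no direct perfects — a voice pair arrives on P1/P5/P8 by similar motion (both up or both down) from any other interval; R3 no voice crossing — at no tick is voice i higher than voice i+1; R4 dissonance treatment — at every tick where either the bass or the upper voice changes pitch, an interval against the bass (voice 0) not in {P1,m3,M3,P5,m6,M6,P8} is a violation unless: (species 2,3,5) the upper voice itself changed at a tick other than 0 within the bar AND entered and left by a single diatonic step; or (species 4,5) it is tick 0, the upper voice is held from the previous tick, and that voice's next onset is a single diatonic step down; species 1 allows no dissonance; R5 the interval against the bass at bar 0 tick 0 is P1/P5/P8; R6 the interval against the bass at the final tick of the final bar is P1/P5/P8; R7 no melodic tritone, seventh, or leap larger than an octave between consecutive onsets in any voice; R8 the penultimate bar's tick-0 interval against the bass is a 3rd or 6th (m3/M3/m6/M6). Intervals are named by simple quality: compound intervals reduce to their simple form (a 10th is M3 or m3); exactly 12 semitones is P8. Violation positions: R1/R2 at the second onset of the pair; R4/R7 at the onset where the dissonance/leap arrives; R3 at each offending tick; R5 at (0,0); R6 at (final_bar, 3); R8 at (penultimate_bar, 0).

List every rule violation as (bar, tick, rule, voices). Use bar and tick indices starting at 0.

(6, 0, R2, (0, 1))

bar 0: v0=C3 v1=C4 downbeat P8
bar 1: v0=B2 v1=D3 downbeat m3
bar 2: v0=G2 v1=B2 downbeat M3
bar 3: v0=B2 v1=G3 downbeat m6
bar 4: v0=A2 v1=C3 downbeat m3
bar 5: v0=B2 v1=G3 downbeat m6
bar 6: v0=C3 v1=C4 downbeat P8
  -> R2 @ bar 6 tick 0 v(0, 1): B2/G3 m6 -> C3/C4 P8 similar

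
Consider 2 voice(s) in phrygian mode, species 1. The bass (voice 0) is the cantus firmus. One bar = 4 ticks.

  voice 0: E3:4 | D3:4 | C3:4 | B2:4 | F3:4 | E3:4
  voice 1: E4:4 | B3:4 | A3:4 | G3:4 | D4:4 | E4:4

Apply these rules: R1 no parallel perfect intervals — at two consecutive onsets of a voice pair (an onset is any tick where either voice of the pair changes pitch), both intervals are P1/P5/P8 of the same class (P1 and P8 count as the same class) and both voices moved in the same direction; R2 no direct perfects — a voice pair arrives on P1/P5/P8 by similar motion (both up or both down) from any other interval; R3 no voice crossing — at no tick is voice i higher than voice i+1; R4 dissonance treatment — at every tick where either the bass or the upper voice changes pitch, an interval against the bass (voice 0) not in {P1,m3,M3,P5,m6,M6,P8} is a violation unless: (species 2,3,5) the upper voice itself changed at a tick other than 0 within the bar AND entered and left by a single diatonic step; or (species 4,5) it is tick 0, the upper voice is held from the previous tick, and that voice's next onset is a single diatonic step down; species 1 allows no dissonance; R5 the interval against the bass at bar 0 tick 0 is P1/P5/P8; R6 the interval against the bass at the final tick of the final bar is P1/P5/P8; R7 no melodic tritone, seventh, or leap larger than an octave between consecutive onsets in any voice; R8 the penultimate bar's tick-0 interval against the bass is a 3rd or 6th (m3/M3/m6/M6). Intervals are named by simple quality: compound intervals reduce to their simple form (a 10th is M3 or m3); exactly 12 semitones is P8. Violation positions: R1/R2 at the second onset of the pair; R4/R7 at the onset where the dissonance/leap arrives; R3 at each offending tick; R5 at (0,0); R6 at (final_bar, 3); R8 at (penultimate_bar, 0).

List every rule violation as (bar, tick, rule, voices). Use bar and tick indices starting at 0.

bar 0: v0=E3 v1=E4 downbeat P8
bar 1: v0=D3 v1=B3 downbeat M6
bar 2: v0=C3 v1=A3 downbeat M6
bar 3: v0=B2 v1=G3 downbeat m6
bar 4: v0=F3 v1=D4 downbeat M6
bar 5: v0=E3 v1=E4 downbeat P8
  -> R7 @ bar 4 tick 0 v(0,): B2->F3 leap 6st

(4, 0, R7, (0,))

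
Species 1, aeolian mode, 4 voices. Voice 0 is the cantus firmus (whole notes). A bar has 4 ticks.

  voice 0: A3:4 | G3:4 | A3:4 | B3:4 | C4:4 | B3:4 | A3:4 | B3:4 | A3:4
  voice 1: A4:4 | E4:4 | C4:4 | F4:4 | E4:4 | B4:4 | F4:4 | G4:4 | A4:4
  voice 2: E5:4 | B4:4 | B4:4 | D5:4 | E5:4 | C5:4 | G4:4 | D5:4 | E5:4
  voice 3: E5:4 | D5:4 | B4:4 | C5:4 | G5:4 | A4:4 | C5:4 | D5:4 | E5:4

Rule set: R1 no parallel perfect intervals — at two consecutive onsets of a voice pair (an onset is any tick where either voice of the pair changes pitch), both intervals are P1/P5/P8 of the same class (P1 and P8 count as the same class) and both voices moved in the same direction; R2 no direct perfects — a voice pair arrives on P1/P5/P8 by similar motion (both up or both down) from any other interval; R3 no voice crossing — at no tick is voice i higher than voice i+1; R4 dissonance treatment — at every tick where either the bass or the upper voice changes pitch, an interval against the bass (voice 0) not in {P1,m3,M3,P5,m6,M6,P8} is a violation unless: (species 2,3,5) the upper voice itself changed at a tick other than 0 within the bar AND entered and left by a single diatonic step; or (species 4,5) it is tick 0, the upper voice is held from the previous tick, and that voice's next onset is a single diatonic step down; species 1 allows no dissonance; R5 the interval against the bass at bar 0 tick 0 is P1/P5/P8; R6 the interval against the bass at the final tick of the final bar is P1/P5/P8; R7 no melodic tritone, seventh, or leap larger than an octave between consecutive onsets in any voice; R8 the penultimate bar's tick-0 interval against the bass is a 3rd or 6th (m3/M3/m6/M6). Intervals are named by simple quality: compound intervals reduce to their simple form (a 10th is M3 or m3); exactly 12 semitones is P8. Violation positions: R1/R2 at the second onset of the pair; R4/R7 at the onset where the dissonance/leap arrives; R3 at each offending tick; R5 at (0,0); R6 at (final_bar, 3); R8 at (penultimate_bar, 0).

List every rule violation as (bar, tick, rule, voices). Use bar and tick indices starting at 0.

bar 0: v0=A3 v1=A4 v2=E5 v3=E5 downbeat P5
bar 1: v0=G3 v1=E4 v2=B4 v3=D5 downbeat P5
bar 2: v0=A3 v1=C4 v2=B4 v3=B4 downbeat M2
bar 3: v0=B3 v1=F4 v2=D5 v3=C5 downbeat m2
bar 4: v0=C4 v1=E4 v2=E5 v3=G5 downbeat P5
bar 5: v0=B3 v1=B4 v2=C5 v3=A4 downbeat m7
bar 6: v0=A3 v1=F4 v2=G4 v3=C5 downbeat m3
bar 7: v0=B3 v1=G4 v2=D5 v3=D5 downbeat m3
bar 8: v0=A3 v1=A4 v2=E5 v3=E5 downbeat P5
  -> R1 @ bar 1 tick 0 v(0, 3): A3/E5 P5 -> G3/D5 P5 similar
  -> R1 @ bar 1 tick 0 v(1, 2): A4/E5 P5 -> E4/B4 P5 similar
  -> R4 @ bar 2 tick 0 v(0, 2): A3/B4 M2 untreated
  -> R4 @ bar 2 tick 0 v(0, 3): A3/B4 M2 untreated
  -> R2 @ bar 3 tick 0 v(1, 3): C4/B4 M7 -> F4/C5 P5 similar
  -> R3 @ bar 3 tick 0 v(2, 3): D5 above C5
  -> R4 @ bar 3 tick 0 v(0, 1): B3/F4 TT untreated
  -> R4 @ bar 3 tick 0 v(0, 3): B3/C5 m2 untreated
  -> R3 @ bar 3 tick 1 v(2, 3): D5 above C5
  -> R3 @ bar 3 tick 2 v(2, 3): D5 above C5
  -> R3 @ bar 3 tick 3 v(2, 3): D5 above C5
  -> R2 @ bar 4 tick 0 v(0, 3): B3/C5 m2 -> C4/G5 P5 similar
  -> R3 @ bar 5 tick 0 v(2, 3): C5 above A4
  -> R4 @ bar 5 tick 0 v(0, 2): B3/C5 m2 untreated
  -> R4 @ bar 5 tick 0 v(0, 3): B3/A4 m7 untreated
  -> R7 @ bar 5 tick 0 v(3,): G5->A4 leap 10st
  -> R3 @ bar 5 tick 1 v(2, 3): C5 above A4
  -> R3 @ bar 5 tick 2 v(2, 3): C5 above A4
  -> R3 @ bar 5 tick 3 v(2, 3): C5 above A4
  -> R4 @ bar 6 tick 0 v(0, 2): A3/G4 m7 untreated
  -> R7 @ bar 6 tick 0 v(1,): B4->F4 leap 6st
  -> R1 @ bar 7 tick 0 v(1, 3): F4/C5 P5 -> G4/D5 P5 similar
  -> R2 @ bar 7 tick 0 v(1, 2): F4/G4 M2 -> G4/D5 P5 similar
  -> R2 @ bar 7 tick 0 v(2, 3): G4/C5 P4 -> D5/D5 P1 similar
  -> R1 @ bar 8 tick 0 v(1, 2): G4/D5 P5 -> A4/E5 P5 similar
  -> R1 @ bar 8 tick 0 v(1, 3): G4/D5 P5 -> A4/E5 P5 similar
  -> R1 @ bar 8 tick 0 v(2, 3): D5/D5 P1 -> E5/E5 P1 similar

(1, 0, R1, (0, 3))
(1, 0, R1, (1, 2))
(2, 0, R4, (0, 2))
(2, 0, R4, (0, 3))
(3, 0, R2, (1, 3))
(3, 0, R3, (2, 3))
(3, 0, R4, (0, 1))
(3, 0, R4, (0, 3))
(3, 1, R3, (2, 3))
(3, 2, R3, (2, 3))
(3, 3, R3, (2, 3))
(4, 0, R2, (0, 3))
(5, 0, R3, (2, 3))
(5, 0, R4, (0, 2))
(5, 0, R4, (0, 3))
(5, 0, R7, (3,))
(5, 1, R3, (2, 3))
(5, 2, R3, (2, 3))
(5, 3, R3, (2, 3))
(6, 0, R4, (0, 2))
(6, 0, R7, (1,))
(7, 0, R1, (1, 3))
(7, 0, R2, (1, 2))
(7, 0, R2, (2, 3))
(8, 0, R1, (1, 2))
(8, 0, R1, (1, 3))
(8, 0, R1, (2, 3))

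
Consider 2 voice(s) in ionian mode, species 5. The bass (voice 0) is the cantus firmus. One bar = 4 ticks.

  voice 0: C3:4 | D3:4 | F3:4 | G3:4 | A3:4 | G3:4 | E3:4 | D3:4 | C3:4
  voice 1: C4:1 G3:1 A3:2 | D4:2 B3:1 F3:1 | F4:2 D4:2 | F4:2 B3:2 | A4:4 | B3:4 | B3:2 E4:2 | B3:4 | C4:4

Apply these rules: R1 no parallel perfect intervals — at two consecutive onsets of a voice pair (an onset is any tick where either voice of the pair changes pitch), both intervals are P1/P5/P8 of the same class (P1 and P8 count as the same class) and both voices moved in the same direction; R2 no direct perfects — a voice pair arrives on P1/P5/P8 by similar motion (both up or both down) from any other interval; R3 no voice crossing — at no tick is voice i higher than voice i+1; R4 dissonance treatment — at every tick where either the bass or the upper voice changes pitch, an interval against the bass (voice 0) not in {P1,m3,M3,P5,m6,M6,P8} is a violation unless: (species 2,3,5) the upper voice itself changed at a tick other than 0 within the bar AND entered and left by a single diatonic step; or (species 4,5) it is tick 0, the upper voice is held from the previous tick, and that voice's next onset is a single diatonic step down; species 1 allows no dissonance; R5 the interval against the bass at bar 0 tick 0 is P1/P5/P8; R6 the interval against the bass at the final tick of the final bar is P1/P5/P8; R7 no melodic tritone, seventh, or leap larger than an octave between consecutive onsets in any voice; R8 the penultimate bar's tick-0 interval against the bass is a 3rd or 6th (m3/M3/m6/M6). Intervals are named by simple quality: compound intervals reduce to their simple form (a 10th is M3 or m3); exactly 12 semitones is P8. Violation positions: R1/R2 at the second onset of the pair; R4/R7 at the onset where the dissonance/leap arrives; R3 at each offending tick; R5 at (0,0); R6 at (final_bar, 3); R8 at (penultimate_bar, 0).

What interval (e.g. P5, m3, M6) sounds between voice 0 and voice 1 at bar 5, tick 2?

voice 0=G3 voice 1=B3 -> M3

M3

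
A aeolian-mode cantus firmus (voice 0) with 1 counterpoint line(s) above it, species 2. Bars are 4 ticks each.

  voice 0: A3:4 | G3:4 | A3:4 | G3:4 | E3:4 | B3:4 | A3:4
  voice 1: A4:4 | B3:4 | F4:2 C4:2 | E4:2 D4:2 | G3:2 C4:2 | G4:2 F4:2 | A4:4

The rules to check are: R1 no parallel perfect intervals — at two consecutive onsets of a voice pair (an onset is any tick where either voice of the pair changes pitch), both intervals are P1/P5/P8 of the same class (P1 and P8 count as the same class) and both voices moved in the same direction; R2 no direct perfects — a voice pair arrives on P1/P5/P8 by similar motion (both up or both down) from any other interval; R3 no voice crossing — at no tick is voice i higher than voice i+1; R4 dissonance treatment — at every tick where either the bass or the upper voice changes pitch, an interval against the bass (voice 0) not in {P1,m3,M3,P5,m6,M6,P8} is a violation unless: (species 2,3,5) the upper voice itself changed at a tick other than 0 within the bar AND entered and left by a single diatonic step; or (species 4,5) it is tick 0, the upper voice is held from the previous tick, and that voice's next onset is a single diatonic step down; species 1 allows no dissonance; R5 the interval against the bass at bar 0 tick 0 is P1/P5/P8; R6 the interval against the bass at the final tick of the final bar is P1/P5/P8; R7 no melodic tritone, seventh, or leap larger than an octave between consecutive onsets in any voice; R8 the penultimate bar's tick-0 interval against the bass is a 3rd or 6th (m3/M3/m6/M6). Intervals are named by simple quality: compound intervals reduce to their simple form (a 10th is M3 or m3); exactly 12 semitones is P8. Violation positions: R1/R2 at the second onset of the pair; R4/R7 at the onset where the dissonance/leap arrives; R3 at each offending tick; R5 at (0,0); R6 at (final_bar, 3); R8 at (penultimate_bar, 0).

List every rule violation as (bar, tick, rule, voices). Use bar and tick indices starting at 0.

bar 0: v0=A3 v1=A4 downbeat P8
bar 1: v0=G3 v1=B3 downbeat M3
bar 2: v0=A3 v1=F4 downbeat m6
bar 3: v0=G3 v1=E4 downbeat M6
bar 4: v0=E3 v1=G3 downbeat m3
bar 5: v0=B3 v1=G4 downbeat m6
bar 6: v0=A3 v1=A4 downbeat P8
  -> R7 @ bar 1 tick 0 v(1,): A4->B3 leap 10st
  -> R7 @ bar 2 tick 0 v(1,): B3->F4 leap 6st
  -> R4 @ bar 5 tick 2 v(0, 1): B3/F4 TT untreated

(1, 0, R7, (1,))
(2, 0, R7, (1,))
(5, 2, R4, (0, 1))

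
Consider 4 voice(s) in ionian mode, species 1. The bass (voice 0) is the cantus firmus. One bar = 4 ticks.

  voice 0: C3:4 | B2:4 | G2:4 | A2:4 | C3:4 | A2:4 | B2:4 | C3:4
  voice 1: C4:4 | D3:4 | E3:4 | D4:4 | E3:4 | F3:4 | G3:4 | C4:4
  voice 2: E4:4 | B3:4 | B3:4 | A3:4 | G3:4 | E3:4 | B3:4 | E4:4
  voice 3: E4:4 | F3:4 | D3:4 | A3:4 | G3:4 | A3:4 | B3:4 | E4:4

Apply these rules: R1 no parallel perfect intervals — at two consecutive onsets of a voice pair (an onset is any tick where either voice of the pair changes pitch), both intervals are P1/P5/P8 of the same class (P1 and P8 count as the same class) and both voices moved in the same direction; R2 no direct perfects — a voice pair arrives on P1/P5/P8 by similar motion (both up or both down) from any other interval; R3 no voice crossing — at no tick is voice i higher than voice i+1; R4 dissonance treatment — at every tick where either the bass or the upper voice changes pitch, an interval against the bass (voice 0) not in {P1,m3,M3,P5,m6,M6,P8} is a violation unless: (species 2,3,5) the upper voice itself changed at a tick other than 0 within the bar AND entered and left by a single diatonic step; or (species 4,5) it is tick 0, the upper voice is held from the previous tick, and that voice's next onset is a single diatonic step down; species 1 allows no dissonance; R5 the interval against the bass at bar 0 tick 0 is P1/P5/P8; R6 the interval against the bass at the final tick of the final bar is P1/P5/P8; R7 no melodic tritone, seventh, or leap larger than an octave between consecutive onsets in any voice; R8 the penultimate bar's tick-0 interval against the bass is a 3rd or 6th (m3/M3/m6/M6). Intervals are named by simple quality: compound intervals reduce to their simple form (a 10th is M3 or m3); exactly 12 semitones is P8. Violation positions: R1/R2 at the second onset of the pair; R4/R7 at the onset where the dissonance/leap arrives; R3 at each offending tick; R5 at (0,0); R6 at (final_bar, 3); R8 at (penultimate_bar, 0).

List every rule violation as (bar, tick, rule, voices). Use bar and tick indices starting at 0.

bar 0: v0=C3 v1=C4 v2=E4 v3=E4 downbeat M3
bar 1: v0=B2 v1=D3 v2=B3 v3=F3 downbeat TT
bar 2: v0=G2 v1=E3 v2=B3 v3=D3 downbeat P5
bar 3: v0=A2 v1=D4 v2=A3 v3=A3 downbeat P8
bar 4: v0=C3 v1=E3 v2=G3 v3=G3 downbeat P5
bar 5: v0=A2 v1=F3 v2=E3 v3=A3 downbeat P8
bar 6: v0=B2 v1=G3 v2=B3 v3=B3 downbeat P8
bar 7: v0=C3 v1=C4 v2=E4 v3=E4 downbeat M3
  -> R5 @ bar 0 tick 0 v(0, 2): opens on M3
  -> R5 @ bar 0 tick 0 v(0, 3): opens on M3
  -> R2 @ bar 1 tick 0 v(0, 2): C3/E4 M3 -> B2/B3 P8 similar
  -> R3 @ bar 1 tick 0 v(2, 3): B3 above F3
  -> R4 @ bar 1 tick 0 v(0, 3): B2/F3 TT untreated
  -> R7 @ bar 1 tick 0 v(1,): C4->D3 leap 10st
  -> R7 @ bar 1 tick 0 v(3,): E4->F3 leap 11st
  -> R3 @ bar 1 tick 1 v(2, 3): B3 above F3
  -> R3 @ bar 1 tick 2 v(2, 3): B3 above F3
  -> R3 @ bar 1 tick 3 v(2, 3): B3 above F3
  -> R2 @ bar 2 tick 0 v(0, 3): B2/F3 TT -> G2/D3 P5 similar
  -> R3 @ bar 2 tick 0 v(2, 3): B3 above D3
  -> R3 @ bar 2 tick 1 v(2, 3): B3 above D3
  -> R3 @ bar 2 tick 2 v(2, 3): B3 above D3
  -> R3 @ bar 2 tick 3 v(2, 3): B3 above D3
  -> R2 @ bar 3 tick 0 v(0, 3): G2/D3 P5 -> A2/A3 P8 similar
  -> R3 @ bar 3 tick 0 v(1, 2): D4 above A3
  -> R4 @ bar 3 tick 0 v(0, 1): A2/D4 P4 untreated
  -> R7 @ bar 3 tick 0 v(1,): E3->D4 leap 10st
  -> R3 @ bar 3 tick 1 v(1, 2): D4 above A3
  -> R3 @ bar 3 tick 2 v(1, 2): D4 above A3
  -> R3 @ bar 3 tick 3 v(1, 2): D4 above A3
  -> R1 @ bar 4 tick 0 v(2, 3): A3/A3 P1 -> G3/G3 P1 similar
  -> R7 @ bar 4 tick 0 v(1,): D4->E3 leap 10st
  -> R1 @ bar 5 tick 0 v(0, 2): C3/G3 P5 -> A2/E3 P5 similar
  -> R3 @ bar 5 tick 0 v(1, 2): F3 above E3
  -> R3 @ bar 5 tick 1 v(1, 2): F3 above E3
  -> R3 @ bar 5 tick 2 v(1, 2): F3 above E3
  -> R3 @ bar 5 tick 3 v(1, 2): F3 above E3
  -> R1 @ bar 6 tick 0 v(0, 3): A2/A3 P8 -> B2/B3 P8 similar
  -> R2 @ bar 6 tick 0 v(0, 2): A2/E3 P5 -> B2/B3 P8 similar
  -> R2 @ bar 6 tick 0 v(2, 3): E3/A3 P4 -> B3/B3 P1 similar
  -> R8 @ bar 6 tick 0 v(0, 2): penult P8 not 3rd/6th
  -> R8 @ bar 6 tick 0 v(0, 3): penult P8 not 3rd/6th
  -> R1 @ bar 7 tick 0 v(2, 3): B3/B3 P1 -> E4/E4 P1 similar
  -> R2 @ bar 7 tick 0 v(0, 1): B2/G3 m6 -> C3/C4 P8 similar
  -> R6 @ bar 7 tick 3 v(0, 2): closes on M3
  -> R6 @ bar 7 tick 3 v(0, 3): closes on M3

(0, 0, R5, (0, 2))
(0, 0, R5, (0, 3))
(1, 0, R2, (0, 2))
(1, 0, R3, (2, 3))
(1, 0, R4, (0, 3))
(1, 0, R7, (1,))
(1, 0, R7, (3,))
(1, 1, R3, (2, 3))
(1, 2, R3, (2, 3))
(1, 3, R3, (2, 3))
(2, 0, R2, (0, 3))
(2, 0, R3, (2, 3))
(2, 1, R3, (2, 3))
(2, 2, R3, (2, 3))
(2, 3, R3, (2, 3))
(3, 0, R2, (0, 3))
(3, 0, R3, (1, 2))
(3, 0, R4, (0, 1))
(3, 0, R7, (1,))
(3, 1, R3, (1, 2))
(3, 2, R3, (1, 2))
(3, 3, R3, (1, 2))
(4, 0, R1, (2, 3))
(4, 0, R7, (1,))
(5, 0, R1, (0, 2))
(5, 0, R3, (1, 2))
(5, 1, R3, (1, 2))
(5, 2, R3, (1, 2))
(5, 3, R3, (1, 2))
(6, 0, R1, (0, 3))
(6, 0, R2, (0, 2))
(6, 0, R2, (2, 3))
(6, 0, R8, (0, 2))
(6, 0, R8, (0, 3))
(7, 0, R1, (2, 3))
(7, 0, R2, (0, 1))
(7, 3, R6, (0, 2))
(7, 3, R6, (0, 3))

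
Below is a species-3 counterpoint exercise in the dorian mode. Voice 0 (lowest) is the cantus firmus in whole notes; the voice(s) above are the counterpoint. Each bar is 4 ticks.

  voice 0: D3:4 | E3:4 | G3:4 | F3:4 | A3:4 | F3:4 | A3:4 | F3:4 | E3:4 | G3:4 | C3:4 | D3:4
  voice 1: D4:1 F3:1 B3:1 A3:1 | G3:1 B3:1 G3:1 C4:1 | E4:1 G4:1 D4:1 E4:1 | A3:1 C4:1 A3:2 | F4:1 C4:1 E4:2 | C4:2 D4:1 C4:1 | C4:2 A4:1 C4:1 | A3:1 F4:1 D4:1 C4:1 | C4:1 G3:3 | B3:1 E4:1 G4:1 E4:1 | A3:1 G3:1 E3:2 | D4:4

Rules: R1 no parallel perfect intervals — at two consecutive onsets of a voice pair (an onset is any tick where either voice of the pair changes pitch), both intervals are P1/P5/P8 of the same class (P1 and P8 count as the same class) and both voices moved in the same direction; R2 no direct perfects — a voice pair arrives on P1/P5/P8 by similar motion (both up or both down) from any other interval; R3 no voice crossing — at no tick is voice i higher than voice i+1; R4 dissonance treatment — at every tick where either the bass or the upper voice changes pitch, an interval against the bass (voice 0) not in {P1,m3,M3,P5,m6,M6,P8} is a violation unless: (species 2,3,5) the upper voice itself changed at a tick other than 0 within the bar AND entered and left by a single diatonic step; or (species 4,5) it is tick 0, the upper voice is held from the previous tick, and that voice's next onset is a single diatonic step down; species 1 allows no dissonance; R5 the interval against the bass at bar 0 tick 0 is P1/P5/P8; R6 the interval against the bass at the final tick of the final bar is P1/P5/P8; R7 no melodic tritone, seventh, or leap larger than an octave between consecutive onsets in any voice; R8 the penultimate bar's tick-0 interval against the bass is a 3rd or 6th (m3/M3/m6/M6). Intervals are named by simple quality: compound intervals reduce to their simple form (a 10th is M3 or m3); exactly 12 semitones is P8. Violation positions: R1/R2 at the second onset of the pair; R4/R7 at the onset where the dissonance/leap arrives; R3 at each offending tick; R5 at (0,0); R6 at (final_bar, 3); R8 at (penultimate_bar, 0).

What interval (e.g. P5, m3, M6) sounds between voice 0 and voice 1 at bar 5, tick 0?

voice 0=F3 voice 1=C4 -> P5

P5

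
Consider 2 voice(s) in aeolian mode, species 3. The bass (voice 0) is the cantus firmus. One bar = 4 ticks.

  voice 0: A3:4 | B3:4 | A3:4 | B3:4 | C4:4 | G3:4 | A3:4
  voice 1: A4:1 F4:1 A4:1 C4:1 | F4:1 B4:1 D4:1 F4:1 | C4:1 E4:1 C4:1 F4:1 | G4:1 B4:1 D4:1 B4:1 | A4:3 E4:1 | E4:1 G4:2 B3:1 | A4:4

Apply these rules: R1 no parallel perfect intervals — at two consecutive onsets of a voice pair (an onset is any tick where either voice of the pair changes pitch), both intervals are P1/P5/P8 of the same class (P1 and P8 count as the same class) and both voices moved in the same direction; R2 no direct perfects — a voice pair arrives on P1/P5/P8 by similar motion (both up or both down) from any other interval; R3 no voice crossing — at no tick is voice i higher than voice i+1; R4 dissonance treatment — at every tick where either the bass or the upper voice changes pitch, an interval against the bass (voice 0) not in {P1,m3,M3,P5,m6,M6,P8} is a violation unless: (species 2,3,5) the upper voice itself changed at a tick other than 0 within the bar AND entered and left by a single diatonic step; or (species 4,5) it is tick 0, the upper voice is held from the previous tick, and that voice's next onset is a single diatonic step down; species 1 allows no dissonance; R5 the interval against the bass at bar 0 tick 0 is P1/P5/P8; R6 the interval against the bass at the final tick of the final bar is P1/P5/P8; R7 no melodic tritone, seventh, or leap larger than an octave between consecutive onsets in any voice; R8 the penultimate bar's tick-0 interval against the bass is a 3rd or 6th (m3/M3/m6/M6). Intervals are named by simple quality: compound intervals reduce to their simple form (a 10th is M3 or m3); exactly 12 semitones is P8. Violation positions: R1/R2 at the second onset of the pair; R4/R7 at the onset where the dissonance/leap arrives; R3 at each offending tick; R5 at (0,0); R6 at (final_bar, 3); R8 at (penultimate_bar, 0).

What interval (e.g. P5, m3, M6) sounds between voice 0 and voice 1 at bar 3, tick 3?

voice 0=B3 voice 1=B4 -> P8

P8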